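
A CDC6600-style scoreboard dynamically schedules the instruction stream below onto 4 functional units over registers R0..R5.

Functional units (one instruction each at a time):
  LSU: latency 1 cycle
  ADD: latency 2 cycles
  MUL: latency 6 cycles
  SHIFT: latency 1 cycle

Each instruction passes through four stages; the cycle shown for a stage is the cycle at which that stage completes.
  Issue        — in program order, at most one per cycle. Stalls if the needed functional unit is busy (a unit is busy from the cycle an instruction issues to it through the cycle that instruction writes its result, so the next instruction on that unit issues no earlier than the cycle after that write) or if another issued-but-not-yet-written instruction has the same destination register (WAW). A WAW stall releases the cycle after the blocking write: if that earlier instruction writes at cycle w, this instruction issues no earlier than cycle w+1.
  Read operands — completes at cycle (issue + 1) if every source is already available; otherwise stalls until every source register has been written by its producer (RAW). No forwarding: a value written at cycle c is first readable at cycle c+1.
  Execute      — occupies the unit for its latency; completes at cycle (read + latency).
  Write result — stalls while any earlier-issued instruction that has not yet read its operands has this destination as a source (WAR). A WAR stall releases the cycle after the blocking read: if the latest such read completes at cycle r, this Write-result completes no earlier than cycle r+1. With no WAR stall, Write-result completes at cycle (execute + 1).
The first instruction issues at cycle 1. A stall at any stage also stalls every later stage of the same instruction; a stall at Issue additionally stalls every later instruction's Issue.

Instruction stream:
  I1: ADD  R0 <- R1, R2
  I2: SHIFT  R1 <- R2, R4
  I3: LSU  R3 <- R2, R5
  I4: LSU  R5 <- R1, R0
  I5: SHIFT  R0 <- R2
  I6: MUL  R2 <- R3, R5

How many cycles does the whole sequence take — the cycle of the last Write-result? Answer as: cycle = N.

cycle = 18

[1] I1 dispatched to ADD
[2] I1 operands ready | I2 dispatched to SHIFT
[3] I2 operands ready | I3 dispatched to LSU
[4] I1 complete | I2 complete | I3 operands ready
[5] R0←I1 | R1←I2 | I3 complete
[6] R3←I3
[7] I4 dispatched to LSU
[8] I4 operands ready | I5 dispatched to SHIFT
[9] I4 complete | I5 operands ready | I6 dispatched to MUL
[10] R5←I4 | I5 complete
[11] R0←I5 | I6 operands ready
[17] I6 complete
[18] R2←I6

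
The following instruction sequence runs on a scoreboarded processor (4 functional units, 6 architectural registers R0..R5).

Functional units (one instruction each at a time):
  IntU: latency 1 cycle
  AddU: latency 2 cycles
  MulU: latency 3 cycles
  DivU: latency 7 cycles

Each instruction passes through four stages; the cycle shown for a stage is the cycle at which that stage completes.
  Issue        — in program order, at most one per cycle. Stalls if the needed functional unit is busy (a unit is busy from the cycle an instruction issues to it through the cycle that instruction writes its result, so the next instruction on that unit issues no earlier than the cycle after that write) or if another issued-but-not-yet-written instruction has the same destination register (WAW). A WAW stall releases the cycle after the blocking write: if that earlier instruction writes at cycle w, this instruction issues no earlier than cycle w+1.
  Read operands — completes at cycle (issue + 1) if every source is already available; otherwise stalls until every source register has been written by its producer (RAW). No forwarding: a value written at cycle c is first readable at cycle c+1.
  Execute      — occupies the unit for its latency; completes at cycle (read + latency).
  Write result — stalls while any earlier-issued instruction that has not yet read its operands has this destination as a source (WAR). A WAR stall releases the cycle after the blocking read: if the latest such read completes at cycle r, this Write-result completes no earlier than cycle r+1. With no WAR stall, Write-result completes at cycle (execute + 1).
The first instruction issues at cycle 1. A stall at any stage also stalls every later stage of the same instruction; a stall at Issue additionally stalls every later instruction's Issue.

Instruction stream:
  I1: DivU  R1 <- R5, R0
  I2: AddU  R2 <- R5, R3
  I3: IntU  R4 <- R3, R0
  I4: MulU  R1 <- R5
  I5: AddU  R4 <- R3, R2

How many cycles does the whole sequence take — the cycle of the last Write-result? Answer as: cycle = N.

cycle = 16

[1] I1→DivU
[2] I1 RO · I2→AddU
[3] I2 RO · I3→IntU
[4] I3 RO
[5] I2 EX · I3 EX
[6] I2 WR R2 · I3 WR R4
[9] I1 EX
[10] I1 WR R1
[11] I4→MulU
[12] I4 RO · I5→AddU
[13] I5 RO
[15] I4 EX · I5 EX
[16] I4 WR R1 · I5 WR R4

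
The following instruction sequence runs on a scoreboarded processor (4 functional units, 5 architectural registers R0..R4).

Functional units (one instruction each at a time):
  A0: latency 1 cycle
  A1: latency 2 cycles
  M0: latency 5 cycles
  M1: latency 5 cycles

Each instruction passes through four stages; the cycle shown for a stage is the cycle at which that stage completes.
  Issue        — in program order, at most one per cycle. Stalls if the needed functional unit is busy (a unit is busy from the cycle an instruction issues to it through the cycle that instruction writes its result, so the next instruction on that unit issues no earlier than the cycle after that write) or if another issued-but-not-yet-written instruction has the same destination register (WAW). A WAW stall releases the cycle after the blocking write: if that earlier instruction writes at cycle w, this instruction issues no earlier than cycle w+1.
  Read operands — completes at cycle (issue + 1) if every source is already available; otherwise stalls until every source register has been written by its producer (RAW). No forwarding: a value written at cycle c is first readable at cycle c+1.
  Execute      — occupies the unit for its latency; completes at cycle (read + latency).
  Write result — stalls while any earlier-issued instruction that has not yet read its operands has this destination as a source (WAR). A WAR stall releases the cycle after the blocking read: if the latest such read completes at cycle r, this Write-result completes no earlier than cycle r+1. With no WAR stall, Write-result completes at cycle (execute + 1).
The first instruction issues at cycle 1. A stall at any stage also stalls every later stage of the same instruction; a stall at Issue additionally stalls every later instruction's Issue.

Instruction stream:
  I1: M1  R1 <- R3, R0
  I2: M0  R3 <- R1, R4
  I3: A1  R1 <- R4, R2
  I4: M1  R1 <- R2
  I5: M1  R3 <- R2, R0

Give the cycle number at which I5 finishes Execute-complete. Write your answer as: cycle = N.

cycle 1: I1→M1
cycle 2: I1 RO · I2→M0
cycle 7: I1 EX
cycle 8: I1 WR R1
cycle 9: I2 RO · I3→A1
cycle 10: I3 RO
cycle 12: I3 EX
cycle 13: I3 WR R1
cycle 14: I2 EX · I4→M1
cycle 15: I2 WR R3 · I4 RO
cycle 20: I4 EX
cycle 21: I4 WR R1
cycle 22: I5→M1
cycle 23: I5 RO
cycle 28: I5 EX
cycle 29: I5 WR R3

cycle = 28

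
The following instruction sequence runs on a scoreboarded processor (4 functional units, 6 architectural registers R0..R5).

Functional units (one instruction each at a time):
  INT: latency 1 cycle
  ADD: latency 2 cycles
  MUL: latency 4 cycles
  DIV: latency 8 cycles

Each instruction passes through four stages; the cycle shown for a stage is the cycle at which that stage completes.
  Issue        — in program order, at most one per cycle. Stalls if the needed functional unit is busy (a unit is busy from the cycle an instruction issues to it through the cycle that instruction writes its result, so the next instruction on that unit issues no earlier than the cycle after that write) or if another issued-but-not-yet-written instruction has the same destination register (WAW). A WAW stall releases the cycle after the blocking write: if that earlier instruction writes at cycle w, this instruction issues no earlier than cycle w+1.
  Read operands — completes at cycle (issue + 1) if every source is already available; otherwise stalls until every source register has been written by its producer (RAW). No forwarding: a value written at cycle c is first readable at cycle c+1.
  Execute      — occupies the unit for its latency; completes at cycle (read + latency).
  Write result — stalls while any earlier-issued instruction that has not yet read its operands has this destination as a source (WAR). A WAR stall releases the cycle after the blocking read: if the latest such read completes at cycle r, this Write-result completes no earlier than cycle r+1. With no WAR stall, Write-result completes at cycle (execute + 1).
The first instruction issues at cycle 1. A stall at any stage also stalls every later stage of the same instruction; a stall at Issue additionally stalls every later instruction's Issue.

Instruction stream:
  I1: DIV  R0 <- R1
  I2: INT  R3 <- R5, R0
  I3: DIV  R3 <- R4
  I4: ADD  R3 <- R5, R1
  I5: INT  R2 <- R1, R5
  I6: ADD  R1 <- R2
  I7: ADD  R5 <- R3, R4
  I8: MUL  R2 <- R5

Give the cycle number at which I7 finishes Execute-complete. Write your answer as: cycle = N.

1) issue 1, read 2, done 10, write 11
2) issue 2, read 12, done 13, write 14  <RAW R0: wait I1 write@11>
3) issue 15, read 16, done 24, write 25  <WAW R3: wait I2 write@14>
4) issue 26, read 27, done 29, write 30  <WAW R3: wait I3 write@25>
5) issue 27, read 28, done 29, write 30
6) issue 31, read 32, done 34, write 35  <struct: ADD busy until I4 writes@30>
7) issue 36, read 37, done 39, write 40  <struct: ADD busy until I6 writes@35>
8) issue 37, read 41, done 45, write 46  <RAW R5: wait I7 write@40>

cycle = 39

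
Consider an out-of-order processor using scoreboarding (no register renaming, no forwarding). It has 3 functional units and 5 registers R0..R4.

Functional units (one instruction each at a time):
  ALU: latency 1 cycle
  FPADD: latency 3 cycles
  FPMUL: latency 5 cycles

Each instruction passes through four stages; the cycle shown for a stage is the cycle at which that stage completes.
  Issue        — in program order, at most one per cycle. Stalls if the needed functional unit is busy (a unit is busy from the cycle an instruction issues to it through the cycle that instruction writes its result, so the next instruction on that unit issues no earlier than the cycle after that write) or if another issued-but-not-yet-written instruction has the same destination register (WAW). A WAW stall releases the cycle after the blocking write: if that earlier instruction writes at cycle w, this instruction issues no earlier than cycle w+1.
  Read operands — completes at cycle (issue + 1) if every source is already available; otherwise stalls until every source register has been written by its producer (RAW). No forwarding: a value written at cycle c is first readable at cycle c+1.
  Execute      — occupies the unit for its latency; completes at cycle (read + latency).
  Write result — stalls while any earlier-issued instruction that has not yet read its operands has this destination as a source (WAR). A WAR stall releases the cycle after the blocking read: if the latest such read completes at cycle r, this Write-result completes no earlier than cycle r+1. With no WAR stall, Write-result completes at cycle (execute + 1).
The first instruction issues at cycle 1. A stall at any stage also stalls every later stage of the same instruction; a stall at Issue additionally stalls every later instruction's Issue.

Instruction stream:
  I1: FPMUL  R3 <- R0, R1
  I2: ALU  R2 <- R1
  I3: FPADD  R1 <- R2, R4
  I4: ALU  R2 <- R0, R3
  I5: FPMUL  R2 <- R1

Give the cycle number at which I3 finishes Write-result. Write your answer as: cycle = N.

c1: I1→FPMUL
c2: I1 RO | I2→ALU
c3: I2 RO | I3→FPADD
c4: I2 EX
c5: I2 WR R2
c6: I3 RO | I4→ALU
c7: I1 EX
c8: I1 WR R3
c9: I3 EX | I4 RO
c10: I3 WR R1 | I4 EX
c11: I4 WR R2
c12: I5→FPMUL
c13: I5 RO
c18: I5 EX
c19: I5 WR R2

cycle = 10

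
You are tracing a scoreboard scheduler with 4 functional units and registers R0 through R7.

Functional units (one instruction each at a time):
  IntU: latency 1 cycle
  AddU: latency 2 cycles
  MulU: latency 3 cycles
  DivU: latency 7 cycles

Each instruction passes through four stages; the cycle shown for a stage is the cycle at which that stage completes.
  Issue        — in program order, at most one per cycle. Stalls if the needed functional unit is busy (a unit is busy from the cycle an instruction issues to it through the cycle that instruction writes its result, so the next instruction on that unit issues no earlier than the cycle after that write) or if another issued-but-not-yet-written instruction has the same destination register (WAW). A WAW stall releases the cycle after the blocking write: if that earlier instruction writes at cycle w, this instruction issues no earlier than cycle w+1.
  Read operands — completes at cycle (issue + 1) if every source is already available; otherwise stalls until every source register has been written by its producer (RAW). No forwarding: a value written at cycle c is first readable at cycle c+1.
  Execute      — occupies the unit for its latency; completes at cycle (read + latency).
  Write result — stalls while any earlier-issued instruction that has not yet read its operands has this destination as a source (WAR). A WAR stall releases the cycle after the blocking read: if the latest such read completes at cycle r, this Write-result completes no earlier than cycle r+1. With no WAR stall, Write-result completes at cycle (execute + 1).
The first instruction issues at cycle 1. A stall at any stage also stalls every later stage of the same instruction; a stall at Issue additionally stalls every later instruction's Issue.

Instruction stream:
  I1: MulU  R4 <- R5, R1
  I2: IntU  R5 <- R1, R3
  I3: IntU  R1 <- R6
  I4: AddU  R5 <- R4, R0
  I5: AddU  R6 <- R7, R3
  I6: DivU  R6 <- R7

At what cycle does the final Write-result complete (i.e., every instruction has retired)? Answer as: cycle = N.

cycle = 26

[1] I1→MulU
[2] I1 RO; I2→IntU
[3] I2 RO
[4] I2 EX
[5] I1 EX; I2 WR R5
[6] I1 WR R4; I3→IntU
[7] I3 RO; I4→AddU
[8] I3 EX; I4 RO
[9] I3 WR R1
[10] I4 EX
[11] I4 WR R5
[12] I5→AddU
[13] I5 RO
[15] I5 EX
[16] I5 WR R6
[17] I6→DivU
[18] I6 RO
[25] I6 EX
[26] I6 WR R6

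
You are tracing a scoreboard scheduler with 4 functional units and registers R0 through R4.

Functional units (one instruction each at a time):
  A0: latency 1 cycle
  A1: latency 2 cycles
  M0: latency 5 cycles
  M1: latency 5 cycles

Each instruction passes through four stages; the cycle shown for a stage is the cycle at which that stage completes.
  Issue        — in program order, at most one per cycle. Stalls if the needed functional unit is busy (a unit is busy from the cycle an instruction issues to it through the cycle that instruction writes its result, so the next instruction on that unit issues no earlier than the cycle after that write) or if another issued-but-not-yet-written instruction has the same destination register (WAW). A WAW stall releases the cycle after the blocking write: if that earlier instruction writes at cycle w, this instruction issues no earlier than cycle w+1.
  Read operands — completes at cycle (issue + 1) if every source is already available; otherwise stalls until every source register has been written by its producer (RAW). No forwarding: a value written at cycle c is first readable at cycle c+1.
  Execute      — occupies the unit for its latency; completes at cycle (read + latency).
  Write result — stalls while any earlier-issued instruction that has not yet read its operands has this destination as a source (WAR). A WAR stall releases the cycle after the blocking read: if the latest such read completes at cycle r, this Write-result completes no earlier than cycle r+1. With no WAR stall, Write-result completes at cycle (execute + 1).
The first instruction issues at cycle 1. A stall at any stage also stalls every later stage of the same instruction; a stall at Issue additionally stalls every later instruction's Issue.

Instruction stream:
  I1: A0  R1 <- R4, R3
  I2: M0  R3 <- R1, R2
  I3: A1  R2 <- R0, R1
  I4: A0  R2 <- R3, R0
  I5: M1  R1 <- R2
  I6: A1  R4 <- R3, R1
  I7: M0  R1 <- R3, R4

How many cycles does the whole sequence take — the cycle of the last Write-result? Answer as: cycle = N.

[I1] 1/2/3/4
[I2] 2/5/10/11  (RAW R1: wait I1 write@4)
[I3] 3/5/7/8  (RAW R1: wait I1 write@4)
[I4] 9/12/13/14  (WAW R2: wait I3 write@8; RAW R3: wait I2 write@11)
[I5] 10/15/20/21  (RAW R2: wait I4 write@14)
[I6] 11/22/24/25  (RAW R1: wait I5 write@21)
[I7] 22/26/31/32  (WAW R1: wait I5 write@21; RAW R4: wait I6 write@25)

cycle = 32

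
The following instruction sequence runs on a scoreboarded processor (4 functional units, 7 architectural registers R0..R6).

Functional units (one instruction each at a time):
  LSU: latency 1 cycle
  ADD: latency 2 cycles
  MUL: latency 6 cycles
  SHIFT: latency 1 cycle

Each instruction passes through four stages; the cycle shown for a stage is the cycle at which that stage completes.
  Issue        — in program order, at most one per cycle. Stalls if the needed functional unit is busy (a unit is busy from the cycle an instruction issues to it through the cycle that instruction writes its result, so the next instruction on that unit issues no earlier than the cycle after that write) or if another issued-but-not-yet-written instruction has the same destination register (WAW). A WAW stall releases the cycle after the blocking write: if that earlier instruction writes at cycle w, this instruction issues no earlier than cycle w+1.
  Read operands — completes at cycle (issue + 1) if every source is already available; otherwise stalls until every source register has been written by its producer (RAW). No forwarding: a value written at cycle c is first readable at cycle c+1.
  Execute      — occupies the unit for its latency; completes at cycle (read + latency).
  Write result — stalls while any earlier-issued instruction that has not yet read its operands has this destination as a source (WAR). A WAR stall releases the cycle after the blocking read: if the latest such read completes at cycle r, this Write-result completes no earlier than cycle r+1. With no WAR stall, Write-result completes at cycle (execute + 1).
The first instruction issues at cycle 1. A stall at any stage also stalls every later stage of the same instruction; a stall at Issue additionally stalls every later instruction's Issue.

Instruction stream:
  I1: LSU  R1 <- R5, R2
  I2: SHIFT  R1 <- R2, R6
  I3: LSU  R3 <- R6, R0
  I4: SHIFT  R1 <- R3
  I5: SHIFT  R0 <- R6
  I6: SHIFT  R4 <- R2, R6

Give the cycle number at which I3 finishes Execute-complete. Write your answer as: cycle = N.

cycle = 8

1) issue 1, read 2, done 3, write 4
2) issue 5, read 6, done 7, write 8  <WAW R1: wait I1 write@4>
3) issue 6, read 7, done 8, write 9
4) issue 9, read 10, done 11, write 12  <struct: SHIFT busy until I2 writes@8>
5) issue 13, read 14, done 15, write 16  <struct: SHIFT busy until I4 writes@12>
6) issue 17, read 18, done 19, write 20  <struct: SHIFT busy until I5 writes@16>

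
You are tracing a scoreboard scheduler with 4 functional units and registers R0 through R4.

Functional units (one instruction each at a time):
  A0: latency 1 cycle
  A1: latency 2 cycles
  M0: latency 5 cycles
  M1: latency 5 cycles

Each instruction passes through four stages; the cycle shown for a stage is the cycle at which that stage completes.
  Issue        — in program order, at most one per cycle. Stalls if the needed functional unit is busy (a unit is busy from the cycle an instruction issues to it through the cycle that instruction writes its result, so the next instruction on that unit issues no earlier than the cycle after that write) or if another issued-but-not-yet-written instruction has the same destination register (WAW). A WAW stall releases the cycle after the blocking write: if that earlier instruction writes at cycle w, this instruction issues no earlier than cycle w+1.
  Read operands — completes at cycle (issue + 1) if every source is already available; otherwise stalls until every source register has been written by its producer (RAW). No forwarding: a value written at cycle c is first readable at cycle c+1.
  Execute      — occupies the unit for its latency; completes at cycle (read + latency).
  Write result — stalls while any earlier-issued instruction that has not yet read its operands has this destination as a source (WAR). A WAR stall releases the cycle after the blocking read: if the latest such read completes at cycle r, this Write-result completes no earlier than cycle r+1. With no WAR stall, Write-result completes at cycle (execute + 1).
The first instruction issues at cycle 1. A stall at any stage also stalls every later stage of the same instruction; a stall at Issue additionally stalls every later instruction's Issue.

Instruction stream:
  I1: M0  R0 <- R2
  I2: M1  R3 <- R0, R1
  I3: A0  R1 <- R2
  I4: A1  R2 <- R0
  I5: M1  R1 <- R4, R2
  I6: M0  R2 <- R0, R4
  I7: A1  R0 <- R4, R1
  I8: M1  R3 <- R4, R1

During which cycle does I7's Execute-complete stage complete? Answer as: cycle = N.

cycle = 26

1) issue 1, read 2, done 7, write 8
2) issue 2, read 9, done 14, write 15  <RAW R0: wait I1 write@8>
3) issue 3, read 4, done 5, write 10  <WAR R1: wait I2 read@9>
4) issue 4, read 9, done 11, write 12  <RAW R0: wait I1 write@8>
5) issue 16, read 17, done 22, write 23  <struct: M1 busy until I2 writes@15>
6) issue 17, read 18, done 23, write 24
7) issue 18, read 24, done 26, write 27  <RAW R1: wait I5 write@23>
8) issue 24, read 25, done 30, write 31  <struct: M1 busy until I5 writes@23>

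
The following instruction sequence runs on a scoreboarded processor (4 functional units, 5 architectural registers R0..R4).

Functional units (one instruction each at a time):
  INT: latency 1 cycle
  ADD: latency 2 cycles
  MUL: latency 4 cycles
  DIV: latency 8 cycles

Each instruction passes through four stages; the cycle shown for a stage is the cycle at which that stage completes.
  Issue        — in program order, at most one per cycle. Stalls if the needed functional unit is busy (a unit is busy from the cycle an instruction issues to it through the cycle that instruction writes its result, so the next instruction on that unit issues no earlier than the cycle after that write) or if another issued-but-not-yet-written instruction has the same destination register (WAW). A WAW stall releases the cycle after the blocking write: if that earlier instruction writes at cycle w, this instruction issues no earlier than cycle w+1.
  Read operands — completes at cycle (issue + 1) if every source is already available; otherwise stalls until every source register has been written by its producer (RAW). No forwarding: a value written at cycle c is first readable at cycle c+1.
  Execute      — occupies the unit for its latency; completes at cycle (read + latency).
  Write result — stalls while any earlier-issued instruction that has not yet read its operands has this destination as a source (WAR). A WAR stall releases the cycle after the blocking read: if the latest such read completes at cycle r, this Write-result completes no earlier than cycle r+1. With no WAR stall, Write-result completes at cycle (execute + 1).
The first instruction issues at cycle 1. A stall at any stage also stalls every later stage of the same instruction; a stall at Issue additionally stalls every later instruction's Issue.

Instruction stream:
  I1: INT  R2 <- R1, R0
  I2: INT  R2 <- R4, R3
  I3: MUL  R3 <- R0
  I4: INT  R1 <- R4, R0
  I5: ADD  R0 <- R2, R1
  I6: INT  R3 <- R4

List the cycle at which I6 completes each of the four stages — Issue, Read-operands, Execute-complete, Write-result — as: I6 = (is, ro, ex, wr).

1) issue 1, read 2, done 3, write 4
2) issue 5, read 6, done 7, write 8  <struct: INT busy until I1 writes@4>
3) issue 6, read 7, done 11, write 12
4) issue 9, read 10, done 11, write 12  <struct: INT busy until I2 writes@8>
5) issue 10, read 13, done 15, write 16  <RAW R1: wait I4 write@12>
6) issue 13, read 14, done 15, write 16  <struct: INT busy until I4 writes@12>

I6 = (13, 14, 15, 16)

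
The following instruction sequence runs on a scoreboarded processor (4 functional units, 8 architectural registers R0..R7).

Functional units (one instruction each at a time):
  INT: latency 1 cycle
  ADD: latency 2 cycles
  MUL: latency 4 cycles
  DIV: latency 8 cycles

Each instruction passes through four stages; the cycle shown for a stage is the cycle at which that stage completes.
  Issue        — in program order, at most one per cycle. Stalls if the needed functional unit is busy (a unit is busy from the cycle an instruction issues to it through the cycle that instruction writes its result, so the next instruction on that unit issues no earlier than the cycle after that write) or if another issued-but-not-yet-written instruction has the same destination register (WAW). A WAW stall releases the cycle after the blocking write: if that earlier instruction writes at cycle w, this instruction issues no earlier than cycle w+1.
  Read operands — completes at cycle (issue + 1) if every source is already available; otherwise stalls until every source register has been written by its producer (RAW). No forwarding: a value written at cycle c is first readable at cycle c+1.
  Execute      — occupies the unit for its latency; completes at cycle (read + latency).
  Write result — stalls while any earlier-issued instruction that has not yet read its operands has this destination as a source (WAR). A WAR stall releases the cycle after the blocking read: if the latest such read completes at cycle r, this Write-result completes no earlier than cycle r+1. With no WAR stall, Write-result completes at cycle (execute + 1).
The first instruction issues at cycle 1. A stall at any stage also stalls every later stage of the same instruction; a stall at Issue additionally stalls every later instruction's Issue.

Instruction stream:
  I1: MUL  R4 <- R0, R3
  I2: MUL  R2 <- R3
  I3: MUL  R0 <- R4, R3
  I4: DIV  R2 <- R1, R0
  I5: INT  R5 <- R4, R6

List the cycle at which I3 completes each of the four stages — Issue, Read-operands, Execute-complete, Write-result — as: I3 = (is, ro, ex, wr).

cycle 1: I1 dispatched to MUL
cycle 2: I1 operands ready
cycle 6: I1 complete
cycle 7: R4←I1
cycle 8: I2 dispatched to MUL
cycle 9: I2 operands ready
cycle 13: I2 complete
cycle 14: R2←I2
cycle 15: I3 dispatched to MUL
cycle 16: I3 operands ready, I4 dispatched to DIV
cycle 17: I5 dispatched to INT
cycle 18: I5 operands ready
cycle 19: I5 complete
cycle 20: I3 complete, R5←I5
cycle 21: R0←I3
cycle 22: I4 operands ready
cycle 30: I4 complete
cycle 31: R2←I4

I3 = (15, 16, 20, 21)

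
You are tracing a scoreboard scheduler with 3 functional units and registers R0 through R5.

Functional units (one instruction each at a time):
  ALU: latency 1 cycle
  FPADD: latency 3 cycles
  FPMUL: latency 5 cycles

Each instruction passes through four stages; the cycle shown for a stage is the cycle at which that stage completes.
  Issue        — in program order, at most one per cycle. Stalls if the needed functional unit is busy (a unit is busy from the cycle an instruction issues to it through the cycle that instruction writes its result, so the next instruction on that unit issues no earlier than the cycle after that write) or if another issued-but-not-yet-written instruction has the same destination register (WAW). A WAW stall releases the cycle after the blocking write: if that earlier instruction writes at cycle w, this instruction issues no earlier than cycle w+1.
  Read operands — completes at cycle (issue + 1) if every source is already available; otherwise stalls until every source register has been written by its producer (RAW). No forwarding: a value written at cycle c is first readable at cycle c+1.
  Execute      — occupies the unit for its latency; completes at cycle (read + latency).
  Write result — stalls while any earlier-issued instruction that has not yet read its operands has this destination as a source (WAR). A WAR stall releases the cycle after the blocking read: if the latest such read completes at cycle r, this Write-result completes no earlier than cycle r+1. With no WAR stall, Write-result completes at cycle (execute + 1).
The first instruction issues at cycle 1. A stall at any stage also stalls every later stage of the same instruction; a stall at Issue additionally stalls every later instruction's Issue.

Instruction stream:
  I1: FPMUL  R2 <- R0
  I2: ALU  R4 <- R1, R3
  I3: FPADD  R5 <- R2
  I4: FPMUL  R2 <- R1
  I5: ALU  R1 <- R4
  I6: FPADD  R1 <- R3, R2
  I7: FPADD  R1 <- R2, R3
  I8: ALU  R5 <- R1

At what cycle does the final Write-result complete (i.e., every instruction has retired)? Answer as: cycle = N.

cycle = 30

[I1] 1/2/7/8
[I2] 2/3/4/5
[I3] 3/9/12/13  (RAW R2: wait I1 write@8)
[I4] 9/10/15/16  (struct: FPMUL busy until I1 writes@8)
[I5] 10/11/12/13
[I6] 14/17/20/21  (WAW R1: wait I5 write@13; RAW R2: wait I4 write@16)
[I7] 22/23/26/27  (struct: FPADD busy until I6 writes@21)
[I8] 23/28/29/30  (RAW R1: wait I7 write@27)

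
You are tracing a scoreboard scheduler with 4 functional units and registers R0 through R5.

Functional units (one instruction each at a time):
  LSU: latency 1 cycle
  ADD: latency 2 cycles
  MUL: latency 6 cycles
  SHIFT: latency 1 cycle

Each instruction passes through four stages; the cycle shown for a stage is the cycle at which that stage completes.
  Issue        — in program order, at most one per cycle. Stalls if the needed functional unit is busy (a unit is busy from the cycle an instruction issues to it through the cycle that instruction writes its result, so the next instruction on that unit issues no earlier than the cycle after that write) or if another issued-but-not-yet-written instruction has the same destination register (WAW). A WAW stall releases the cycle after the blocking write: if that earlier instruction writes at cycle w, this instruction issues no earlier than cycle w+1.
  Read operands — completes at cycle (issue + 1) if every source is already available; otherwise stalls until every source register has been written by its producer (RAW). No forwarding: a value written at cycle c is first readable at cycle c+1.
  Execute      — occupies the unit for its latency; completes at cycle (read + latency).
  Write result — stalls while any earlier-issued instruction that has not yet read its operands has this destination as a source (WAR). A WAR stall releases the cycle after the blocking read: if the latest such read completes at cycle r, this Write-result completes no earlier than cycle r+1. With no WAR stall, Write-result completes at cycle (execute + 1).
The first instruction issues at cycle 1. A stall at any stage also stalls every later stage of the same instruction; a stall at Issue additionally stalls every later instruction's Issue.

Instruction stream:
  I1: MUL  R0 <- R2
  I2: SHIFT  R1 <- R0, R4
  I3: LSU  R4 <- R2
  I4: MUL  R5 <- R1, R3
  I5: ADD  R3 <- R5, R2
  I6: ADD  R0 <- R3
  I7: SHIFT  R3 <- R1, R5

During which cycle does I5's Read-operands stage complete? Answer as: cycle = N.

I1 -> (1, 2, 8, 9)
I2 -> (2, 10, 11, 12)  // RAW R0: wait I1 write@9
I3 -> (3, 4, 5, 11)  // WAR R4: wait I2 read@10
I4 -> (10, 13, 19, 20)  // struct: MUL busy until I1 writes@9, RAW R1: wait I2 write@12
I5 -> (11, 21, 23, 24)  // RAW R5: wait I4 write@20
I6 -> (25, 26, 28, 29)  // struct: ADD busy until I5 writes@24
I7 -> (26, 27, 28, 29)

cycle = 21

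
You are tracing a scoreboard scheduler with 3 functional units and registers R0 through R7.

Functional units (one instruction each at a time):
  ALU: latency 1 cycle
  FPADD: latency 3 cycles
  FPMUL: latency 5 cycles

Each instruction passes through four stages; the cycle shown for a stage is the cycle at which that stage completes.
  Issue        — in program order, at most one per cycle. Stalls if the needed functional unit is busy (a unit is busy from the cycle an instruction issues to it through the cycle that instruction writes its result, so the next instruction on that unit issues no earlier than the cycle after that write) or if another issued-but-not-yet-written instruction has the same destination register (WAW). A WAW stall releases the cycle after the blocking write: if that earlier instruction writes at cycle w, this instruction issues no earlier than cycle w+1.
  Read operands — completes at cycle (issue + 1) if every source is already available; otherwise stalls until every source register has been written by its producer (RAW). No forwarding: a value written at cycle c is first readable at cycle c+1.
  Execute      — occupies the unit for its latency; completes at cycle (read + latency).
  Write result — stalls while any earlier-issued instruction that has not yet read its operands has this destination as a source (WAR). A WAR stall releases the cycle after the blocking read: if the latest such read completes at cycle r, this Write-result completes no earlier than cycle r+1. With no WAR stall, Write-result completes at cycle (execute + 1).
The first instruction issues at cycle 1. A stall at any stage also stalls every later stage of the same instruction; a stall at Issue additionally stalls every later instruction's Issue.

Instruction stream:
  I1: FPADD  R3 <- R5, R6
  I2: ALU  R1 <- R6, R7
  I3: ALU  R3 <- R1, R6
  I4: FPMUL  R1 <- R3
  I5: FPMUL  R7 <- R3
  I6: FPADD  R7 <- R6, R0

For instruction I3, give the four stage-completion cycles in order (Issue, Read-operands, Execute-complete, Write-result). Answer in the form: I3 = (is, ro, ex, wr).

t=1  I1 dispatched to FPADD
t=2  I1 operands ready, I2 dispatched to ALU
t=3  I2 operands ready
t=4  I2 complete
t=5  I1 complete, R1←I2
t=6  R3←I1
t=7  I3 dispatched to ALU
t=8  I3 operands ready, I4 dispatched to FPMUL
t=9  I3 complete
t=10  R3←I3
t=11  I4 operands ready
t=16  I4 complete
t=17  R1←I4
t=18  I5 dispatched to FPMUL
t=19  I5 operands ready
t=24  I5 complete
t=25  R7←I5
t=26  I6 dispatched to FPADD
t=27  I6 operands ready
t=30  I6 complete
t=31  R7←I6

I3 = (7, 8, 9, 10)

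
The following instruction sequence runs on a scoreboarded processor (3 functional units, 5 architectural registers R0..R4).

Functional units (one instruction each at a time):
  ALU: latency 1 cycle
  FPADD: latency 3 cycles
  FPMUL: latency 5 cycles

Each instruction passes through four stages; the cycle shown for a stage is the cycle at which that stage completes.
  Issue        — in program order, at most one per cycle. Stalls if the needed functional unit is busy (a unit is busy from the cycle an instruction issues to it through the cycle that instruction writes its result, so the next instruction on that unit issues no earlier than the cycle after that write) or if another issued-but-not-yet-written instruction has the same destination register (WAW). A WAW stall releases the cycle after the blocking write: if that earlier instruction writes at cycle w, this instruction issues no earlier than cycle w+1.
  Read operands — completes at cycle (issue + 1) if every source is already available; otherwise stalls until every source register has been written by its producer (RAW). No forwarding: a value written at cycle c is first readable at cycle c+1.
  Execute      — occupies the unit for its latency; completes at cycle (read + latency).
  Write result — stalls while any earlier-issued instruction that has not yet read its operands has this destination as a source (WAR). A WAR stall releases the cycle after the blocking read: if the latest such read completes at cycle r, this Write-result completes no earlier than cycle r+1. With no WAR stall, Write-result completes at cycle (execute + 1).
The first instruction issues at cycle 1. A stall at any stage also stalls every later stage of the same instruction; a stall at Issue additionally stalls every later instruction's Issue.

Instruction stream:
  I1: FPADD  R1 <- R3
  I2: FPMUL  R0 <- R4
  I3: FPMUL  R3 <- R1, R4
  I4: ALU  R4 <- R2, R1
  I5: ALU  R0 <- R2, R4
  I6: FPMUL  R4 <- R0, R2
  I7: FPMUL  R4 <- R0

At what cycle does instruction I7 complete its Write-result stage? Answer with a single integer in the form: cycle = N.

cycle 1: issue I1 (FPADD)
cycle 2: I1 read-ops; issue I2 (FPMUL)
cycle 3: I2 read-ops
cycle 5: I1 finished on FPADD
cycle 6: I1→R1
cycle 8: I2 finished on FPMUL
cycle 9: I2→R0
cycle 10: issue I3 (FPMUL)
cycle 11: I3 read-ops; issue I4 (ALU)
cycle 12: I4 read-ops
cycle 13: I4 finished on ALU
cycle 14: I4→R4
cycle 15: issue I5 (ALU)
cycle 16: I3 finished on FPMUL; I5 read-ops
cycle 17: I3→R3; I5 finished on ALU
cycle 18: I5→R0; issue I6 (FPMUL)
cycle 19: I6 read-ops
cycle 24: I6 finished on FPMUL
cycle 25: I6→R4
cycle 26: issue I7 (FPMUL)
cycle 27: I7 read-ops
cycle 32: I7 finished on FPMUL
cycle 33: I7→R4

cycle = 33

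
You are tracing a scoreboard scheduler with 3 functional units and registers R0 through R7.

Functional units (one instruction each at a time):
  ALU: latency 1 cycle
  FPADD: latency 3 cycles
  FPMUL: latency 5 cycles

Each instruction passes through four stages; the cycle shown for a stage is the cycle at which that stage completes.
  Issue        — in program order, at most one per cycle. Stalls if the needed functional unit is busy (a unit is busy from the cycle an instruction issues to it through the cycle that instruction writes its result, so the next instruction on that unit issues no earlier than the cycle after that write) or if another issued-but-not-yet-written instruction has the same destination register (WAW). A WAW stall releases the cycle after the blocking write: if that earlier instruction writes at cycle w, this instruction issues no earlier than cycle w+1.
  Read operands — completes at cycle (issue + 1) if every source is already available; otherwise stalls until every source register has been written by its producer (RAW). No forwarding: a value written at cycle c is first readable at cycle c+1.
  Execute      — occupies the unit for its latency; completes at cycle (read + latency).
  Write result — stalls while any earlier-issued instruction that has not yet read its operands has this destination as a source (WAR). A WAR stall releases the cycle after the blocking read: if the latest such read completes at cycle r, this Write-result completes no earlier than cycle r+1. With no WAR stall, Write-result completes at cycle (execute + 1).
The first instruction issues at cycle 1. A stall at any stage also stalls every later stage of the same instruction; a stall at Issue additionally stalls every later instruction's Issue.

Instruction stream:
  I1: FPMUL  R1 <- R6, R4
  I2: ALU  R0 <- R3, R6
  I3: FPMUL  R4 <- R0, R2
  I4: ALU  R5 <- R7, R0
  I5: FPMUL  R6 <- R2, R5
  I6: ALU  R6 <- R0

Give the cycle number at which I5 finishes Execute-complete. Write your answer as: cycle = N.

cycle = 23

I1 -> (1, 2, 7, 8)
I2 -> (2, 3, 4, 5)
I3 -> (9, 10, 15, 16)  // struct: FPMUL busy until I1 writes@8
I4 -> (10, 11, 12, 13)
I5 -> (17, 18, 23, 24)  // struct: FPMUL busy until I3 writes@16
I6 -> (25, 26, 27, 28)  // WAW R6: wait I5 write@24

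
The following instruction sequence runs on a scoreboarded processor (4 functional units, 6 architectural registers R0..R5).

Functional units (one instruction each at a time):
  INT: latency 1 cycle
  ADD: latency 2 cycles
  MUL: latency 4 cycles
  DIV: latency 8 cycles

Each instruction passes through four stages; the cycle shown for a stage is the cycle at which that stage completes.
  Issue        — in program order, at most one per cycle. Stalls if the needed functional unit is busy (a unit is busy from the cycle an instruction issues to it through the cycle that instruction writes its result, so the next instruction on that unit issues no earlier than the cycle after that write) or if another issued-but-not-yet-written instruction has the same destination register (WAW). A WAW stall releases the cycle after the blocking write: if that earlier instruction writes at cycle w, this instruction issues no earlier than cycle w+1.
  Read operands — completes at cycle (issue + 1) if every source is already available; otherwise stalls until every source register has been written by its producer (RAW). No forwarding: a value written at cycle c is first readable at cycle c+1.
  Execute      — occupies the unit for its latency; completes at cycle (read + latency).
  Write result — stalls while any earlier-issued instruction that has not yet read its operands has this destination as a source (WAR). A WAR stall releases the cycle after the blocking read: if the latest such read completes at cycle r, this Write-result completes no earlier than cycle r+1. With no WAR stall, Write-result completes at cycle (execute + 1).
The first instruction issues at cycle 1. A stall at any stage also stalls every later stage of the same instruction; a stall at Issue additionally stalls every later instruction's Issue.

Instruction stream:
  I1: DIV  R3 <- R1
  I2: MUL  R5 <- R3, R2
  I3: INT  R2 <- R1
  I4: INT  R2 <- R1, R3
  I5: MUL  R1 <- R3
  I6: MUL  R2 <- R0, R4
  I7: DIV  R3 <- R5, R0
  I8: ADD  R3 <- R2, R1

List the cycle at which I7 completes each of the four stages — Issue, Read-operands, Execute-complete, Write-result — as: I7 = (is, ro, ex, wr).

I7 = (26, 27, 35, 36)

[I1] 1/2/10/11
[I2] 2/12/16/17  (RAW R3: wait I1 write@11)
[I3] 3/4/5/13  (WAR R2: wait I2 read@12)
[I4] 14/15/16/17  (struct: INT busy until I3 writes@13)
[I5] 18/19/23/24  (struct: MUL busy until I2 writes@17)
[I6] 25/26/30/31  (struct: MUL busy until I5 writes@24)
[I7] 26/27/35/36
[I8] 37/38/40/41  (WAW R3: wait I7 write@36)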